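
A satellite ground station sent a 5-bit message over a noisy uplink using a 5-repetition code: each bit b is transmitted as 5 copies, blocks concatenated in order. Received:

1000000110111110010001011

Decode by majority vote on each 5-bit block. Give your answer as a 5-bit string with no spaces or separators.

00101

Block 1 (10000): 1 one → 0
Block 2 (00110): 2 ones → 0
Block 3 (11111): 5 ones → 1
Block 4 (00100): 1 one → 0
Block 5 (01011): 3 ones → 1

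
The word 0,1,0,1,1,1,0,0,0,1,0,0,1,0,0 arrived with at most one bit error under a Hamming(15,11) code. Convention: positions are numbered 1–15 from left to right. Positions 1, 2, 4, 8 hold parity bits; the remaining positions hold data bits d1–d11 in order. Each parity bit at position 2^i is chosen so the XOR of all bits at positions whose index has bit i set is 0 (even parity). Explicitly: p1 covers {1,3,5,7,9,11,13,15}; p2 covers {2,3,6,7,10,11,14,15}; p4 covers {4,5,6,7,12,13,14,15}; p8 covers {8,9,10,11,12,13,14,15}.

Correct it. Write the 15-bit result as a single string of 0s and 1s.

s1 (pos 1,3,5,7,9,11,13,15): 0⊕0⊕1⊕0⊕0⊕0⊕1⊕0 = 0
s2 (pos 2,3,6,7,10,11,14,15): 1⊕0⊕1⊕0⊕1⊕0⊕0⊕0 = 1
s4 (pos 4,5,6,7,12,13,14,15): 1⊕1⊕1⊕0⊕0⊕1⊕0⊕0 = 0
s8 (pos 8,9,10,11,12,13,14,15): 0⊕0⊕1⊕0⊕0⊕1⊕0⊕0 = 0
Syndrome s8…s1 = 0010 → error at position 2.
Flip position 2: 010111000100100 → 000111000100100

000111000100100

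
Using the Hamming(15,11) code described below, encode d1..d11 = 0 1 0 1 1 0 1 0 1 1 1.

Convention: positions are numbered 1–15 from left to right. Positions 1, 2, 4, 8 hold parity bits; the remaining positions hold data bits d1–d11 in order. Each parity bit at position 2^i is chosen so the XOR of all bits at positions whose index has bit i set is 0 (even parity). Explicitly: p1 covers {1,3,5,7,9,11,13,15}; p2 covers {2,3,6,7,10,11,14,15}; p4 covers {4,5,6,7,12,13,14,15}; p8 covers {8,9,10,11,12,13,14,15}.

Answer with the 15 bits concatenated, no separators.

Place data at non-parity positions: p1 p2 0 p4 1 0 1 p8 1 0 1 0 1 1 1
p1 (pos 1,3,5,7,9,11,13,15): XOR of data positions = 0⊕1⊕1⊕1⊕1⊕1⊕1 = 0
p2 (pos 2,3,6,7,10,11,14,15): XOR of data positions = 0⊕0⊕1⊕0⊕1⊕1⊕1 = 0
p4 (pos 4,5,6,7,12,13,14,15): XOR of data positions = 1⊕0⊕1⊕0⊕1⊕1⊕1 = 1
p8 (pos 8,9,10,11,12,13,14,15): XOR of data positions = 1⊕0⊕1⊕0⊕1⊕1⊕1 = 1
Codeword: 000110111010111

000110111010111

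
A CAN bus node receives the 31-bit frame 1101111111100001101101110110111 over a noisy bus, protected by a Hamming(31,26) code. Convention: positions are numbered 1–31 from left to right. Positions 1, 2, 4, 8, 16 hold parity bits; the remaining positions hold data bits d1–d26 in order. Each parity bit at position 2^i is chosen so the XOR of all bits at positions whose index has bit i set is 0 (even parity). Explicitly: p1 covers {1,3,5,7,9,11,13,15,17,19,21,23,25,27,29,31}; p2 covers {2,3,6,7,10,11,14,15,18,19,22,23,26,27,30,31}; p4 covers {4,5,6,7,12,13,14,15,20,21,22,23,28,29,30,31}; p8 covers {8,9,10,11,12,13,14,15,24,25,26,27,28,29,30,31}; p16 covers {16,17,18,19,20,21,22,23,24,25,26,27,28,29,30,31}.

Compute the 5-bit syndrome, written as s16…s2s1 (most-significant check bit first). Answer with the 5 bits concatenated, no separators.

s1 (pos 1,3,5,7,9,11,13,15,17,19,21,23,25,27,29,31): 1⊕0⊕1⊕1⊕1⊕1⊕0⊕0⊕1⊕1⊕0⊕1⊕0⊕1⊕1⊕1 = 1
s2 (pos 2,3,6,7,10,11,14,15,18,19,22,23,26,27,30,31): 1⊕0⊕1⊕1⊕1⊕1⊕0⊕0⊕0⊕1⊕1⊕1⊕1⊕1⊕1⊕1 = 0
s4 (pos 4,5,6,7,12,13,14,15,20,21,22,23,28,29,30,31): 1⊕1⊕1⊕1⊕0⊕0⊕0⊕0⊕1⊕0⊕1⊕1⊕0⊕1⊕1⊕1 = 0
s8 (pos 8,9,10,11,12,13,14,15,24,25,26,27,28,29,30,31): 1⊕1⊕1⊕1⊕0⊕0⊕0⊕0⊕1⊕0⊕1⊕1⊕0⊕1⊕1⊕1 = 0
s16 (pos 16,17,18,19,20,21,22,23,24,25,26,27,28,29,30,31): 1⊕1⊕0⊕1⊕1⊕0⊕1⊕1⊕1⊕0⊕1⊕1⊕0⊕1⊕1⊕1 = 0
Syndrome s16…s1 = 00001 → error at position 1.

00001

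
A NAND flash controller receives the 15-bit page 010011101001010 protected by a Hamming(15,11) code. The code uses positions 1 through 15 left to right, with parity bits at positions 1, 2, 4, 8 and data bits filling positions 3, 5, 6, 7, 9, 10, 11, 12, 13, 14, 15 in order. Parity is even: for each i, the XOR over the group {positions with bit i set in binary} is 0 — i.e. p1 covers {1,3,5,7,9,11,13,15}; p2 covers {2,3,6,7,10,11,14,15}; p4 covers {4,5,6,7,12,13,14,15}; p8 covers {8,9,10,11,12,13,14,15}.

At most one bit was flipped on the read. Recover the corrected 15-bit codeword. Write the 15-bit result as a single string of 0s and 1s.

s1 (pos 1,3,5,7,9,11,13,15): 0⊕0⊕1⊕1⊕1⊕0⊕0⊕0 = 1
s2 (pos 2,3,6,7,10,11,14,15): 1⊕0⊕1⊕1⊕0⊕0⊕1⊕0 = 0
s4 (pos 4,5,6,7,12,13,14,15): 0⊕1⊕1⊕1⊕1⊕0⊕1⊕0 = 1
s8 (pos 8,9,10,11,12,13,14,15): 0⊕1⊕0⊕0⊕1⊕0⊕1⊕0 = 1
Syndrome s8…s1 = 1101 → error at position 13.
Flip position 13: 010011101001010 → 010011101001110

010011101001110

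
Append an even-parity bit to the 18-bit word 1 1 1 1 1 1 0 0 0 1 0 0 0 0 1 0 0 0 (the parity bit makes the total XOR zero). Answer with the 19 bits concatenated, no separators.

1111110001000010000

XOR of the 18 data bits: 1⊕1⊕1⊕1⊕1⊕1⊕0⊕0⊕0⊕1⊕0⊕0⊕0⊕0⊕1⊕0⊕0⊕0 = 0
Parity bit = 0 (so all 19 bits XOR to 0).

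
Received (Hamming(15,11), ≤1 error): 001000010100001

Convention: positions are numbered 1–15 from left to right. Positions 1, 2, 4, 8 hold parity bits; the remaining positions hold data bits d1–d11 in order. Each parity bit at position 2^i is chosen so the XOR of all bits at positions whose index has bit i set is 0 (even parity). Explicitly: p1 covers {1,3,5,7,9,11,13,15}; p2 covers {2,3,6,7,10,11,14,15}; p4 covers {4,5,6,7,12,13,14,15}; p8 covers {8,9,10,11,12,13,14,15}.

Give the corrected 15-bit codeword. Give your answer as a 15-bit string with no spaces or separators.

s1 (pos 1,3,5,7,9,11,13,15): 0⊕1⊕0⊕0⊕0⊕0⊕0⊕1 = 0
s2 (pos 2,3,6,7,10,11,14,15): 0⊕1⊕0⊕0⊕1⊕0⊕0⊕1 = 1
s4 (pos 4,5,6,7,12,13,14,15): 0⊕0⊕0⊕0⊕0⊕0⊕0⊕1 = 1
s8 (pos 8,9,10,11,12,13,14,15): 1⊕0⊕1⊕0⊕0⊕0⊕0⊕1 = 1
Syndrome s8…s1 = 1110 → error at position 14.
Flip position 14: 001000010100001 → 001000010100011

001000010100011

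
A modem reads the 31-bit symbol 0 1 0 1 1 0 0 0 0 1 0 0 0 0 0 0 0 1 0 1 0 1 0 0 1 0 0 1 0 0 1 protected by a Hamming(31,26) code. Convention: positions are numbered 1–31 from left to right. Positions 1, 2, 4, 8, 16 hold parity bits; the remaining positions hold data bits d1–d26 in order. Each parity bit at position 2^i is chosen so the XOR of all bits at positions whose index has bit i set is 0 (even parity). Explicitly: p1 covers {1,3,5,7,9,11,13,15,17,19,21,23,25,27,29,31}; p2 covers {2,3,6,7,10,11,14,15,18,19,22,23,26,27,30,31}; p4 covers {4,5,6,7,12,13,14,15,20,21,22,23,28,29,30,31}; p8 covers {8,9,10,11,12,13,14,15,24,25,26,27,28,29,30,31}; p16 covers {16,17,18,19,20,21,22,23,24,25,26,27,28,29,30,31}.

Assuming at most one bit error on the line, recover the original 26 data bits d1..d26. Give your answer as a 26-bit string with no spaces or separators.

s1 (pos 1,3,5,7,9,11,13,15,17,19,21,23,25,27,29,31): 0⊕0⊕1⊕0⊕0⊕0⊕0⊕0⊕0⊕0⊕0⊕0⊕1⊕0⊕0⊕1 = 1
s2 (pos 2,3,6,7,10,11,14,15,18,19,22,23,26,27,30,31): 1⊕0⊕0⊕0⊕1⊕0⊕0⊕0⊕1⊕0⊕1⊕0⊕0⊕0⊕0⊕1 = 1
s4 (pos 4,5,6,7,12,13,14,15,20,21,22,23,28,29,30,31): 1⊕1⊕0⊕0⊕0⊕0⊕0⊕0⊕1⊕0⊕1⊕0⊕1⊕0⊕0⊕1 = 0
s8 (pos 8,9,10,11,12,13,14,15,24,25,26,27,28,29,30,31): 0⊕0⊕1⊕0⊕0⊕0⊕0⊕0⊕0⊕1⊕0⊕0⊕1⊕0⊕0⊕1 = 0
s16 (pos 16,17,18,19,20,21,22,23,24,25,26,27,28,29,30,31): 0⊕0⊕1⊕0⊕1⊕0⊕1⊕0⊕0⊕1⊕0⊕0⊕1⊕0⊕0⊕1 = 0
Syndrome s16…s1 = 00011 → error at position 3.
Flip position 3: 0101100001000000010101001001001 → 0111100001000000010101001001001
Read data bits from positions 3,5,6,7,9,10,11,12,13,14,15,17,18,19,20,21,22,23,24,25,26,27,28,29,30,31: 11000100000010101001001001

11000100000010101001001001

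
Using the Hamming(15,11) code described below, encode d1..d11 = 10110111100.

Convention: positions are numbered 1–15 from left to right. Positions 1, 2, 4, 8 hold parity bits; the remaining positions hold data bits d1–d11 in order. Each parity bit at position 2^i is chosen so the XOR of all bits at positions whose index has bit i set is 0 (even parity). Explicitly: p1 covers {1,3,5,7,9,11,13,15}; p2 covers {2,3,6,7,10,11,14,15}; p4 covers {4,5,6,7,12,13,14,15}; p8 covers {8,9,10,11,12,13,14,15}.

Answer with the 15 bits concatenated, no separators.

011001100111100

Place data at non-parity positions: p1 p2 1 p4 0 1 1 p8 0 1 1 1 1 0 0
p1 (pos 1,3,5,7,9,11,13,15): XOR of data positions = 1⊕0⊕1⊕0⊕1⊕1⊕0 = 0
p2 (pos 2,3,6,7,10,11,14,15): XOR of data positions = 1⊕1⊕1⊕1⊕1⊕0⊕0 = 1
p4 (pos 4,5,6,7,12,13,14,15): XOR of data positions = 0⊕1⊕1⊕1⊕1⊕0⊕0 = 0
p8 (pos 8,9,10,11,12,13,14,15): XOR of data positions = 0⊕1⊕1⊕1⊕1⊕0⊕0 = 0
Codeword: 011001100111100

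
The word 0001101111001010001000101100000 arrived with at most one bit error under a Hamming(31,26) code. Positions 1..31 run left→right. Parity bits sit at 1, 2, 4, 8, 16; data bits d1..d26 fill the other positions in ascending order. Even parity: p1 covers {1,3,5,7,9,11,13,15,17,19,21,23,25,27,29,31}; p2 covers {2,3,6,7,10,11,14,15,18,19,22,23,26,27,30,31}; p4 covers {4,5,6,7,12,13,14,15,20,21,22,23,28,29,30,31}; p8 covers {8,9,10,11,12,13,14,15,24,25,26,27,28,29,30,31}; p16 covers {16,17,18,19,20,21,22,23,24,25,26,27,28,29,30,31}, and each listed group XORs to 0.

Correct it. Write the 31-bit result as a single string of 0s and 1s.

s1 (pos 1,3,5,7,9,11,13,15,17,19,21,23,25,27,29,31): 0⊕0⊕1⊕1⊕1⊕0⊕1⊕1⊕0⊕1⊕0⊕1⊕1⊕0⊕0⊕0 = 0
s2 (pos 2,3,6,7,10,11,14,15,18,19,22,23,26,27,30,31): 0⊕0⊕0⊕1⊕1⊕0⊕0⊕1⊕0⊕1⊕0⊕1⊕1⊕0⊕0⊕0 = 0
s4 (pos 4,5,6,7,12,13,14,15,20,21,22,23,28,29,30,31): 1⊕1⊕0⊕1⊕0⊕1⊕0⊕1⊕0⊕0⊕0⊕1⊕0⊕0⊕0⊕0 = 0
s8 (pos 8,9,10,11,12,13,14,15,24,25,26,27,28,29,30,31): 1⊕1⊕1⊕0⊕0⊕1⊕0⊕1⊕0⊕1⊕1⊕0⊕0⊕0⊕0⊕0 = 1
s16 (pos 16,17,18,19,20,21,22,23,24,25,26,27,28,29,30,31): 0⊕0⊕0⊕1⊕0⊕0⊕0⊕1⊕0⊕1⊕1⊕0⊕0⊕0⊕0⊕0 = 0
Syndrome s16…s1 = 01000 → error at position 8.
Flip position 8: 0001101111001010001000101100000 → 0001101011001010001000101100000

0001101011001010001000101100000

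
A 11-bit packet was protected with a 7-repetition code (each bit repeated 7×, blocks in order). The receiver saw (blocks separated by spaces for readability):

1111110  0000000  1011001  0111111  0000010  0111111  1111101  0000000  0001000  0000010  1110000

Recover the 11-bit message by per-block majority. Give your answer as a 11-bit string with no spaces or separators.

Block 1 (1111110): 6 ones → 1
Block 2 (0000000): 0 ones → 0
Block 3 (1011001): 4 ones → 1
Block 4 (0111111): 6 ones → 1
Block 5 (0000010): 1 one → 0
Block 6 (0111111): 6 ones → 1
Block 7 (1111101): 6 ones → 1
Block 8 (0000000): 0 ones → 0
Block 9 (0001000): 1 one → 0
Block 10 (0000010): 1 one → 0
Block 11 (1110000): 3 ones → 0

10110110000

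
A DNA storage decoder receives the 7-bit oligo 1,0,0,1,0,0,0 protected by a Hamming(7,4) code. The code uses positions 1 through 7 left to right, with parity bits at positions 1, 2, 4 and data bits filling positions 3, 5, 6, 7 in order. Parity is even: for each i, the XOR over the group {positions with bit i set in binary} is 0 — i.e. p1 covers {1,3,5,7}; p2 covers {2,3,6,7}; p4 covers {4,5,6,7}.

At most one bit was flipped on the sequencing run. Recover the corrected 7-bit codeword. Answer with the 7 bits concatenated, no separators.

s1 (pos 1,3,5,7): 1⊕0⊕0⊕0 = 1
s2 (pos 2,3,6,7): 0⊕0⊕0⊕0 = 0
s4 (pos 4,5,6,7): 1⊕0⊕0⊕0 = 1
Syndrome s4…s1 = 101 → error at position 5.
Flip position 5: 1001000 → 1001100

1001100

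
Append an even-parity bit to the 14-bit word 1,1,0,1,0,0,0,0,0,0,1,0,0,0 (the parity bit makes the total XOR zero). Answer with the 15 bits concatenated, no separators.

110100000010000

XOR of the 14 data bits: 1⊕1⊕0⊕1⊕0⊕0⊕0⊕0⊕0⊕0⊕1⊕0⊕0⊕0 = 0
Parity bit = 0 (so all 15 bits XOR to 0).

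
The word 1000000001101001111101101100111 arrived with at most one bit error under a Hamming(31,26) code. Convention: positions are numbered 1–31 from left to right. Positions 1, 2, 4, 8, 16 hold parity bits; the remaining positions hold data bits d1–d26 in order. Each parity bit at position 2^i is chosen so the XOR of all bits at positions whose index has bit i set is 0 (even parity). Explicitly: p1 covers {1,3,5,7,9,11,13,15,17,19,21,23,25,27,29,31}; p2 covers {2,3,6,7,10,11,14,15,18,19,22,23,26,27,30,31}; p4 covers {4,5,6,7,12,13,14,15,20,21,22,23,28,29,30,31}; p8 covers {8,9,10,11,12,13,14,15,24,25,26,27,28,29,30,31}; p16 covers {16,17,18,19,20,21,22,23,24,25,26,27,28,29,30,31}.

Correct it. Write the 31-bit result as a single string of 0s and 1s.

1000001001101001111101101100111

s1 (pos 1,3,5,7,9,11,13,15,17,19,21,23,25,27,29,31): 1⊕0⊕0⊕0⊕0⊕1⊕1⊕0⊕1⊕1⊕0⊕1⊕1⊕0⊕1⊕1 = 1
s2 (pos 2,3,6,7,10,11,14,15,18,19,22,23,26,27,30,31): 0⊕0⊕0⊕0⊕1⊕1⊕0⊕0⊕1⊕1⊕1⊕1⊕1⊕0⊕1⊕1 = 1
s4 (pos 4,5,6,7,12,13,14,15,20,21,22,23,28,29,30,31): 0⊕0⊕0⊕0⊕0⊕1⊕0⊕0⊕1⊕0⊕1⊕1⊕0⊕1⊕1⊕1 = 1
s8 (pos 8,9,10,11,12,13,14,15,24,25,26,27,28,29,30,31): 0⊕0⊕1⊕1⊕0⊕1⊕0⊕0⊕0⊕1⊕1⊕0⊕0⊕1⊕1⊕1 = 0
s16 (pos 16,17,18,19,20,21,22,23,24,25,26,27,28,29,30,31): 1⊕1⊕1⊕1⊕1⊕0⊕1⊕1⊕0⊕1⊕1⊕0⊕0⊕1⊕1⊕1 = 0
Syndrome s16…s1 = 00111 → error at position 7.
Flip position 7: 1000000001101001111101101100111 → 1000001001101001111101101100111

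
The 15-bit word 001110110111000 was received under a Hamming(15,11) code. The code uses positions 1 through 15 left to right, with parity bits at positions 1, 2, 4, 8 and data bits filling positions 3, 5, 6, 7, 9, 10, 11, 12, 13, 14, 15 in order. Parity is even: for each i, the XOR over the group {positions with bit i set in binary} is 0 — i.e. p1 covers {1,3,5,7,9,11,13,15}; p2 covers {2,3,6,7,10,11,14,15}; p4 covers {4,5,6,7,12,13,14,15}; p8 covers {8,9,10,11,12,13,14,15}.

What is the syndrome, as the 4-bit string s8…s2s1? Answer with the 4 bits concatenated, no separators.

s1 (pos 1,3,5,7,9,11,13,15): 0⊕1⊕1⊕1⊕0⊕1⊕0⊕0 = 0
s2 (pos 2,3,6,7,10,11,14,15): 0⊕1⊕0⊕1⊕1⊕1⊕0⊕0 = 0
s4 (pos 4,5,6,7,12,13,14,15): 1⊕1⊕0⊕1⊕1⊕0⊕0⊕0 = 0
s8 (pos 8,9,10,11,12,13,14,15): 1⊕0⊕1⊕1⊕1⊕0⊕0⊕0 = 0
Syndrome s8…s1 = 0000 → no error.

0000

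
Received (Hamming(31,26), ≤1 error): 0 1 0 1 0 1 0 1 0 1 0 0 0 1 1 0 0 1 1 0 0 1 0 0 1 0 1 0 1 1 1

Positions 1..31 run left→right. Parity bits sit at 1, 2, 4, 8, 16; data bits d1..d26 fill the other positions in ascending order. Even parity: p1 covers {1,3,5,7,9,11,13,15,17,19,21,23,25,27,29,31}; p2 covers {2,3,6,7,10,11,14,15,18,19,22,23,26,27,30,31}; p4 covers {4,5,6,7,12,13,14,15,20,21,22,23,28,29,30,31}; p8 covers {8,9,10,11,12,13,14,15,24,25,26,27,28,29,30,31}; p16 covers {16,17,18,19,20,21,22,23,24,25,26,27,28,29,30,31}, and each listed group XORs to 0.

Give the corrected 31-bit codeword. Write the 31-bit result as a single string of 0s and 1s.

s1 (pos 1,3,5,7,9,11,13,15,17,19,21,23,25,27,29,31): 0⊕0⊕0⊕0⊕0⊕0⊕0⊕1⊕0⊕1⊕0⊕0⊕1⊕1⊕1⊕1 = 0
s2 (pos 2,3,6,7,10,11,14,15,18,19,22,23,26,27,30,31): 1⊕0⊕1⊕0⊕1⊕0⊕1⊕1⊕1⊕1⊕1⊕0⊕0⊕1⊕1⊕1 = 1
s4 (pos 4,5,6,7,12,13,14,15,20,21,22,23,28,29,30,31): 1⊕0⊕1⊕0⊕0⊕0⊕1⊕1⊕0⊕0⊕1⊕0⊕0⊕1⊕1⊕1 = 0
s8 (pos 8,9,10,11,12,13,14,15,24,25,26,27,28,29,30,31): 1⊕0⊕1⊕0⊕0⊕0⊕1⊕1⊕0⊕1⊕0⊕1⊕0⊕1⊕1⊕1 = 1
s16 (pos 16,17,18,19,20,21,22,23,24,25,26,27,28,29,30,31): 0⊕0⊕1⊕1⊕0⊕0⊕1⊕0⊕0⊕1⊕0⊕1⊕0⊕1⊕1⊕1 = 0
Syndrome s16…s1 = 01010 → error at position 10.
Flip position 10: 0101010101000110011001001010111 → 0101010100000110011001001010111

0101010100000110011001001010111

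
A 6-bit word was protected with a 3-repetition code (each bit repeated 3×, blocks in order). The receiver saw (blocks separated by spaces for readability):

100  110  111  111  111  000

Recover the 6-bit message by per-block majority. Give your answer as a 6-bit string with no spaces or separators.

Block 1 (100): 1 one → 0
Block 2 (110): 2 ones → 1
Block 3 (111): 3 ones → 1
Block 4 (111): 3 ones → 1
Block 5 (111): 3 ones → 1
Block 6 (000): 0 ones → 0

011110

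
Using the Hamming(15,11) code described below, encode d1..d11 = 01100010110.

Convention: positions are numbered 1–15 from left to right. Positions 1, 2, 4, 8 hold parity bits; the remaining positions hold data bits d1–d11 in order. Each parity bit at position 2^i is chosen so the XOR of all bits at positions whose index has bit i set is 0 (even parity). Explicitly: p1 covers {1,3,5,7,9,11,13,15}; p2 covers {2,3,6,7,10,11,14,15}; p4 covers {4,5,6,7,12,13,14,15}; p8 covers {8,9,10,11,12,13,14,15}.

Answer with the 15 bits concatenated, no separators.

110011010010110

Place data at non-parity positions: p1 p2 0 p4 1 1 0 p8 0 0 1 0 1 1 0
p1 (pos 1,3,5,7,9,11,13,15): XOR of data positions = 0⊕1⊕0⊕0⊕1⊕1⊕0 = 1
p2 (pos 2,3,6,7,10,11,14,15): XOR of data positions = 0⊕1⊕0⊕0⊕1⊕1⊕0 = 1
p4 (pos 4,5,6,7,12,13,14,15): XOR of data positions = 1⊕1⊕0⊕0⊕1⊕1⊕0 = 0
p8 (pos 8,9,10,11,12,13,14,15): XOR of data positions = 0⊕0⊕1⊕0⊕1⊕1⊕0 = 1
Codeword: 110011010010110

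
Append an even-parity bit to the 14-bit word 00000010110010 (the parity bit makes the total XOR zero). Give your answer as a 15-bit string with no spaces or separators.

000000101100100

XOR of the 14 data bits: 0⊕0⊕0⊕0⊕0⊕0⊕1⊕0⊕1⊕1⊕0⊕0⊕1⊕0 = 0
Parity bit = 0 (so all 15 bits XOR to 0).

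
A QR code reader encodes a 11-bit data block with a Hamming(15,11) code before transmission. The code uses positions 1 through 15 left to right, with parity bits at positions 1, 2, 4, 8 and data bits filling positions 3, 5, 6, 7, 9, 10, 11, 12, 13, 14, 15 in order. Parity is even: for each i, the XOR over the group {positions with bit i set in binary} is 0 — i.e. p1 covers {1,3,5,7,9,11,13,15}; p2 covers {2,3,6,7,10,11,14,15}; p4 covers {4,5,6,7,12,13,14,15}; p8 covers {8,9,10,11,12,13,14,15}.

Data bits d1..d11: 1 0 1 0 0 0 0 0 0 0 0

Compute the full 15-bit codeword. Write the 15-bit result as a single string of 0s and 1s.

Place data at non-parity positions: p1 p2 1 p4 0 1 0 p8 0 0 0 0 0 0 0
p1 (pos 1,3,5,7,9,11,13,15): XOR of data positions = 1⊕0⊕0⊕0⊕0⊕0⊕0 = 1
p2 (pos 2,3,6,7,10,11,14,15): XOR of data positions = 1⊕1⊕0⊕0⊕0⊕0⊕0 = 0
p4 (pos 4,5,6,7,12,13,14,15): XOR of data positions = 0⊕1⊕0⊕0⊕0⊕0⊕0 = 1
p8 (pos 8,9,10,11,12,13,14,15): XOR of data positions = 0⊕0⊕0⊕0⊕0⊕0⊕0 = 0
Codeword: 101101000000000

101101000000000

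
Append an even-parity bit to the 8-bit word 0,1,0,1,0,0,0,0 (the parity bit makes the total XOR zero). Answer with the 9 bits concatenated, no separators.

XOR of the 8 data bits: 0⊕1⊕0⊕1⊕0⊕0⊕0⊕0 = 0
Parity bit = 0 (so all 9 bits XOR to 0).

010100000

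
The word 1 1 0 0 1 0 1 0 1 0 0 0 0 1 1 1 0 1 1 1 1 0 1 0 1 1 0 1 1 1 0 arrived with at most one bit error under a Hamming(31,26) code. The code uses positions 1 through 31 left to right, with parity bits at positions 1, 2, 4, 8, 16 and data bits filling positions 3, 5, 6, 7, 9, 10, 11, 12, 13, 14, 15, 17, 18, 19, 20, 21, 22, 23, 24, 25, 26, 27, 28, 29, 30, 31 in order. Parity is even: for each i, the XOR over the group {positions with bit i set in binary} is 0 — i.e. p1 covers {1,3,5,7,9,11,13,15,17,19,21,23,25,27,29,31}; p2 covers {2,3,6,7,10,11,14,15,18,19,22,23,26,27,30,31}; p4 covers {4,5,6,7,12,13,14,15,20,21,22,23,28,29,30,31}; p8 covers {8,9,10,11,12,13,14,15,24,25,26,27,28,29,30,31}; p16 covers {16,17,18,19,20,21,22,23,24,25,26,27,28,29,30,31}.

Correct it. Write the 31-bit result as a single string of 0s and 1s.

1100101010000111001110101101110

s1 (pos 1,3,5,7,9,11,13,15,17,19,21,23,25,27,29,31): 1⊕0⊕1⊕1⊕1⊕0⊕0⊕1⊕0⊕1⊕1⊕1⊕1⊕0⊕1⊕0 = 0
s2 (pos 2,3,6,7,10,11,14,15,18,19,22,23,26,27,30,31): 1⊕0⊕0⊕1⊕0⊕0⊕1⊕1⊕1⊕1⊕0⊕1⊕1⊕0⊕1⊕0 = 1
s4 (pos 4,5,6,7,12,13,14,15,20,21,22,23,28,29,30,31): 0⊕1⊕0⊕1⊕0⊕0⊕1⊕1⊕1⊕1⊕0⊕1⊕1⊕1⊕1⊕0 = 0
s8 (pos 8,9,10,11,12,13,14,15,24,25,26,27,28,29,30,31): 0⊕1⊕0⊕0⊕0⊕0⊕1⊕1⊕0⊕1⊕1⊕0⊕1⊕1⊕1⊕0 = 0
s16 (pos 16,17,18,19,20,21,22,23,24,25,26,27,28,29,30,31): 1⊕0⊕1⊕1⊕1⊕1⊕0⊕1⊕0⊕1⊕1⊕0⊕1⊕1⊕1⊕0 = 1
Syndrome s16…s1 = 10010 → error at position 18.
Flip position 18: 1100101010000111011110101101110 → 1100101010000111001110101101110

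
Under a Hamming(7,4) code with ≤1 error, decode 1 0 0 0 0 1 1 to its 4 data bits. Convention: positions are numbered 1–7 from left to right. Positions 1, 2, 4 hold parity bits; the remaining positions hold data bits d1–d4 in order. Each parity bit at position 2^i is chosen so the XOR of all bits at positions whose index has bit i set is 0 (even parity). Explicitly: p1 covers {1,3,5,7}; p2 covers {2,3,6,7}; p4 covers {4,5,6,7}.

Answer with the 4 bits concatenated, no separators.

s1 (pos 1,3,5,7): 1⊕0⊕0⊕1 = 0
s2 (pos 2,3,6,7): 0⊕0⊕1⊕1 = 0
s4 (pos 4,5,6,7): 0⊕0⊕1⊕1 = 0
Syndrome s4…s1 = 000 → no error.
Read data bits from positions 3,5,6,7: 0011

0011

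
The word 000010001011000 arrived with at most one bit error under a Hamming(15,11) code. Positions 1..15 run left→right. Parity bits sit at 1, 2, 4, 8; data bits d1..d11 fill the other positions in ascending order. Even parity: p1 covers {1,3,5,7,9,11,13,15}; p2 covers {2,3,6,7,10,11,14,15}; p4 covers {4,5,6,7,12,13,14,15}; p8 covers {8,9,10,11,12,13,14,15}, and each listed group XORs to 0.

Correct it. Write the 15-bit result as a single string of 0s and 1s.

s1 (pos 1,3,5,7,9,11,13,15): 0⊕0⊕1⊕0⊕1⊕1⊕0⊕0 = 1
s2 (pos 2,3,6,7,10,11,14,15): 0⊕0⊕0⊕0⊕0⊕1⊕0⊕0 = 1
s4 (pos 4,5,6,7,12,13,14,15): 0⊕1⊕0⊕0⊕1⊕0⊕0⊕0 = 0
s8 (pos 8,9,10,11,12,13,14,15): 0⊕1⊕0⊕1⊕1⊕0⊕0⊕0 = 1
Syndrome s8…s1 = 1011 → error at position 11.
Flip position 11: 000010001011000 → 000010001001000

000010001001000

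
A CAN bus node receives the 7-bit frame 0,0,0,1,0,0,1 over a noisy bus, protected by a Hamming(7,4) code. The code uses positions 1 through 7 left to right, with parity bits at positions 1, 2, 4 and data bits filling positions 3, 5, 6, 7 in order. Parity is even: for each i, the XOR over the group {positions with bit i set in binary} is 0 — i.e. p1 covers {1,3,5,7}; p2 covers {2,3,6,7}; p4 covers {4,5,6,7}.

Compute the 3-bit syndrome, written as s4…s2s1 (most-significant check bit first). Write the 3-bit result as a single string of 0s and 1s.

s1 (pos 1,3,5,7): 0⊕0⊕0⊕1 = 1
s2 (pos 2,3,6,7): 0⊕0⊕0⊕1 = 1
s4 (pos 4,5,6,7): 1⊕0⊕0⊕1 = 0
Syndrome s4…s1 = 011 → error at position 3.

011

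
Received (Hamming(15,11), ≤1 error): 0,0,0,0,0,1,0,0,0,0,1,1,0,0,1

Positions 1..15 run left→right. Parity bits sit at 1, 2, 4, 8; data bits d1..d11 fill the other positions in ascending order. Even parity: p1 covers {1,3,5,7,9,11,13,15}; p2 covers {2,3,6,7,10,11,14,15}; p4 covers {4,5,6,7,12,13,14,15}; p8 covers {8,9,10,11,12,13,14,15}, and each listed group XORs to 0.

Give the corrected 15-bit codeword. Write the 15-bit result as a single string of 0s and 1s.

s1 (pos 1,3,5,7,9,11,13,15): 0⊕0⊕0⊕0⊕0⊕1⊕0⊕1 = 0
s2 (pos 2,3,6,7,10,11,14,15): 0⊕0⊕1⊕0⊕0⊕1⊕0⊕1 = 1
s4 (pos 4,5,6,7,12,13,14,15): 0⊕0⊕1⊕0⊕1⊕0⊕0⊕1 = 1
s8 (pos 8,9,10,11,12,13,14,15): 0⊕0⊕0⊕1⊕1⊕0⊕0⊕1 = 1
Syndrome s8…s1 = 1110 → error at position 14.
Flip position 14: 000001000011001 → 000001000011011

000001000011011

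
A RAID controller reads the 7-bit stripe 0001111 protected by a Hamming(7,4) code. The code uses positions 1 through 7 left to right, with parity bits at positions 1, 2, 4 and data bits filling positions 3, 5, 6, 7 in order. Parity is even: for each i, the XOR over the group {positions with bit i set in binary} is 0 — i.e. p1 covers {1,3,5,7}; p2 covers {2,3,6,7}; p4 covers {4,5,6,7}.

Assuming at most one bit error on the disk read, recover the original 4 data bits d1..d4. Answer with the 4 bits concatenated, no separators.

s1 (pos 1,3,5,7): 0⊕0⊕1⊕1 = 0
s2 (pos 2,3,6,7): 0⊕0⊕1⊕1 = 0
s4 (pos 4,5,6,7): 1⊕1⊕1⊕1 = 0
Syndrome s4…s1 = 000 → no error.
Read data bits from positions 3,5,6,7: 0111

0111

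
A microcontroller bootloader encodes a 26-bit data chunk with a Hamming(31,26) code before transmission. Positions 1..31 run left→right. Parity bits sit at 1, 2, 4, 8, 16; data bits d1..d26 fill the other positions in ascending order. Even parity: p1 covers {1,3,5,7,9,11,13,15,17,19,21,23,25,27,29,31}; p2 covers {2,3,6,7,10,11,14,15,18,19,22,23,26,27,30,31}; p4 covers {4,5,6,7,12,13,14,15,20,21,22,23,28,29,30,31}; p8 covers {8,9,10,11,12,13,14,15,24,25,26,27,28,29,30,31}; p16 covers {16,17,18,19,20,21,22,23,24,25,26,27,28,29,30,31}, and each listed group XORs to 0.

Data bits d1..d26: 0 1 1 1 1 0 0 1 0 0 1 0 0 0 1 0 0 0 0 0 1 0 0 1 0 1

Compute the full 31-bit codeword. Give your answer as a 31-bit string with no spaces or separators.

Place data at non-parity positions: p1 p2 0 p4 1 1 1 p8 1 0 0 1 0 0 1 p16 0 0 0 1 0 0 0 0 0 1 0 0 1 0 1
p1 (pos 1,3,5,7,9,11,13,15,17,19,21,23,25,27,29,31): XOR of data positions = 0⊕1⊕1⊕1⊕0⊕0⊕1⊕0⊕0⊕0⊕0⊕0⊕0⊕1⊕1 = 0
p2 (pos 2,3,6,7,10,11,14,15,18,19,22,23,26,27,30,31): XOR of data positions = 0⊕1⊕1⊕0⊕0⊕0⊕1⊕0⊕0⊕0⊕0⊕1⊕0⊕0⊕1 = 1
p4 (pos 4,5,6,7,12,13,14,15,20,21,22,23,28,29,30,31): XOR of data positions = 1⊕1⊕1⊕1⊕0⊕0⊕1⊕1⊕0⊕0⊕0⊕0⊕1⊕0⊕1 = 0
p8 (pos 8,9,10,11,12,13,14,15,24,25,26,27,28,29,30,31): XOR of data positions = 1⊕0⊕0⊕1⊕0⊕0⊕1⊕0⊕0⊕1⊕0⊕0⊕1⊕0⊕1 = 0
p16 (pos 16,17,18,19,20,21,22,23,24,25,26,27,28,29,30,31): XOR of data positions = 0⊕0⊕0⊕1⊕0⊕0⊕0⊕0⊕0⊕1⊕0⊕0⊕1⊕0⊕1 = 0
Codeword: 0100111010010010000100000100101

0100111010010010000100000100101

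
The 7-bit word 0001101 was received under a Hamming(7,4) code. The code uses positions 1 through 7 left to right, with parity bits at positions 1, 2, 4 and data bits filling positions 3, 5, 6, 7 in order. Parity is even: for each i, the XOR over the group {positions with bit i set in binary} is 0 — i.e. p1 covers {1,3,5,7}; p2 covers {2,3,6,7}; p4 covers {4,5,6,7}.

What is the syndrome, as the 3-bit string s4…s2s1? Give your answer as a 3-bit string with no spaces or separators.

110

s1 (pos 1,3,5,7): 0⊕0⊕1⊕1 = 0
s2 (pos 2,3,6,7): 0⊕0⊕0⊕1 = 1
s4 (pos 4,5,6,7): 1⊕1⊕0⊕1 = 1
Syndrome s4…s1 = 110 → error at position 6.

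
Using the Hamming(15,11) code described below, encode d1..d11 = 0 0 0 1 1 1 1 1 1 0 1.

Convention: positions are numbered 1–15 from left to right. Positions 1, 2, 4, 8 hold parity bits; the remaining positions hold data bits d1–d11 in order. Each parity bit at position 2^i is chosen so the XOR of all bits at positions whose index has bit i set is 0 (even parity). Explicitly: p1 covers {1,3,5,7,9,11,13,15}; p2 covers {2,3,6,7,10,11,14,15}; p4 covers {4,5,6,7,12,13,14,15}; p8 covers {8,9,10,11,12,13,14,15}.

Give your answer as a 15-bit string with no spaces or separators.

100000101111101

Place data at non-parity positions: p1 p2 0 p4 0 0 1 p8 1 1 1 1 1 0 1
p1 (pos 1,3,5,7,9,11,13,15): XOR of data positions = 0⊕0⊕1⊕1⊕1⊕1⊕1 = 1
p2 (pos 2,3,6,7,10,11,14,15): XOR of data positions = 0⊕0⊕1⊕1⊕1⊕0⊕1 = 0
p4 (pos 4,5,6,7,12,13,14,15): XOR of data positions = 0⊕0⊕1⊕1⊕1⊕0⊕1 = 0
p8 (pos 8,9,10,11,12,13,14,15): XOR of data positions = 1⊕1⊕1⊕1⊕1⊕0⊕1 = 0
Codeword: 100000101111101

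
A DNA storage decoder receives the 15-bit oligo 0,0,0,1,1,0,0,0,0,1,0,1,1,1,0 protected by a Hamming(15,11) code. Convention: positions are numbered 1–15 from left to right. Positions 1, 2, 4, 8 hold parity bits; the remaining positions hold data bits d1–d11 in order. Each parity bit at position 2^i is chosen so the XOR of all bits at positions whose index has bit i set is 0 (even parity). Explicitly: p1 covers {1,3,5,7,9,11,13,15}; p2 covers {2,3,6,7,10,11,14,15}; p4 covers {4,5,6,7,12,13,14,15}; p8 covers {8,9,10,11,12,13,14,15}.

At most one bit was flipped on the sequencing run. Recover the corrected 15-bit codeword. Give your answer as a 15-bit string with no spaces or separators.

s1 (pos 1,3,5,7,9,11,13,15): 0⊕0⊕1⊕0⊕0⊕0⊕1⊕0 = 0
s2 (pos 2,3,6,7,10,11,14,15): 0⊕0⊕0⊕0⊕1⊕0⊕1⊕0 = 0
s4 (pos 4,5,6,7,12,13,14,15): 1⊕1⊕0⊕0⊕1⊕1⊕1⊕0 = 1
s8 (pos 8,9,10,11,12,13,14,15): 0⊕0⊕1⊕0⊕1⊕1⊕1⊕0 = 0
Syndrome s8…s1 = 0100 → error at position 4.
Flip position 4: 000110000101110 → 000010000101110

000010000101110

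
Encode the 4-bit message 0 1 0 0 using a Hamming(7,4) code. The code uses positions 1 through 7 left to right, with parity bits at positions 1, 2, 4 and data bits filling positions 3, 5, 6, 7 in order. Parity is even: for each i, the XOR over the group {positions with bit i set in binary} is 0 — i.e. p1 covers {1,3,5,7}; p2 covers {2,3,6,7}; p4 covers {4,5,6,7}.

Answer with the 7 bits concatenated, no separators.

Place data at non-parity positions: p1 p2 0 p4 1 0 0
p1 (pos 1,3,5,7): XOR of data positions = 0⊕1⊕0 = 1
p2 (pos 2,3,6,7): XOR of data positions = 0⊕0⊕0 = 0
p4 (pos 4,5,6,7): XOR of data positions = 1⊕0⊕0 = 1
Codeword: 1001100

1001100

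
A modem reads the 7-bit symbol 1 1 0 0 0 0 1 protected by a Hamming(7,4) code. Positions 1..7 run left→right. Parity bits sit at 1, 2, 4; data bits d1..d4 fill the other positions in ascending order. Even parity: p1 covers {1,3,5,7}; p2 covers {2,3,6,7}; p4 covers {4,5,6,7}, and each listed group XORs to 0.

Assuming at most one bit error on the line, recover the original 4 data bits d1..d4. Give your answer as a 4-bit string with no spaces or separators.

0001

s1 (pos 1,3,5,7): 1⊕0⊕0⊕1 = 0
s2 (pos 2,3,6,7): 1⊕0⊕0⊕1 = 0
s4 (pos 4,5,6,7): 0⊕0⊕0⊕1 = 1
Syndrome s4…s1 = 100 → error at position 4.
Flip position 4: 1100001 → 1101001
Read data bits from positions 3,5,6,7: 0001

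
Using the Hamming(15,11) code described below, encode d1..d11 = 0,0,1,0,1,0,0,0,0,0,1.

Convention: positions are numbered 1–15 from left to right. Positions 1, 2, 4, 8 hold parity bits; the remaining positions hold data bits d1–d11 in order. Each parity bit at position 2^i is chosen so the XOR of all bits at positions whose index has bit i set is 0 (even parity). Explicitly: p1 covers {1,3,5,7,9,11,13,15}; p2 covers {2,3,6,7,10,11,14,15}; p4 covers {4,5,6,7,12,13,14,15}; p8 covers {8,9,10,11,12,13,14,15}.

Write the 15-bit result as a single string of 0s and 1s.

Place data at non-parity positions: p1 p2 0 p4 0 1 0 p8 1 0 0 0 0 0 1
p1 (pos 1,3,5,7,9,11,13,15): XOR of data positions = 0⊕0⊕0⊕1⊕0⊕0⊕1 = 0
p2 (pos 2,3,6,7,10,11,14,15): XOR of data positions = 0⊕1⊕0⊕0⊕0⊕0⊕1 = 0
p4 (pos 4,5,6,7,12,13,14,15): XOR of data positions = 0⊕1⊕0⊕0⊕0⊕0⊕1 = 0
p8 (pos 8,9,10,11,12,13,14,15): XOR of data positions = 1⊕0⊕0⊕0⊕0⊕0⊕1 = 0
Codeword: 000001001000001

000001001000001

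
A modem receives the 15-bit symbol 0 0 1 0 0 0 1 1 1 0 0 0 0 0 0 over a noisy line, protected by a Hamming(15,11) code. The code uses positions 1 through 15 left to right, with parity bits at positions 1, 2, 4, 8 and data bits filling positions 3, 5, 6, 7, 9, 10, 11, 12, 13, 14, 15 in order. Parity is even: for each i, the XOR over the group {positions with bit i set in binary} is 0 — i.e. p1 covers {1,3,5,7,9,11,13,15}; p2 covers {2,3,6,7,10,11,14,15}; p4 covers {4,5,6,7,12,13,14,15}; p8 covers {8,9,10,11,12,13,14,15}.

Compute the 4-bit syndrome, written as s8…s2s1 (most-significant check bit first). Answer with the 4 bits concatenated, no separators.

s1 (pos 1,3,5,7,9,11,13,15): 0⊕1⊕0⊕1⊕1⊕0⊕0⊕0 = 1
s2 (pos 2,3,6,7,10,11,14,15): 0⊕1⊕0⊕1⊕0⊕0⊕0⊕0 = 0
s4 (pos 4,5,6,7,12,13,14,15): 0⊕0⊕0⊕1⊕0⊕0⊕0⊕0 = 1
s8 (pos 8,9,10,11,12,13,14,15): 1⊕1⊕0⊕0⊕0⊕0⊕0⊕0 = 0
Syndrome s8…s1 = 0101 → error at position 5.

0101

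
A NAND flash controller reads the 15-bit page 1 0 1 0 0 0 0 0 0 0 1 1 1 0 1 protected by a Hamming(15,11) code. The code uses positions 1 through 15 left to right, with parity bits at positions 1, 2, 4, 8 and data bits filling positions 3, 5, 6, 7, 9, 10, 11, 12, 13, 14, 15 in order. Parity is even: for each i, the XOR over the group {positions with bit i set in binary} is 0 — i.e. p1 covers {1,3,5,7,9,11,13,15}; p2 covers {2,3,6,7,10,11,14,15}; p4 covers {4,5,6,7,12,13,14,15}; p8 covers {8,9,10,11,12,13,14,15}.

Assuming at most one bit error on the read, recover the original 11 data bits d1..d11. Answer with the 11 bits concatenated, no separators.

s1 (pos 1,3,5,7,9,11,13,15): 1⊕1⊕0⊕0⊕0⊕1⊕1⊕1 = 1
s2 (pos 2,3,6,7,10,11,14,15): 0⊕1⊕0⊕0⊕0⊕1⊕0⊕1 = 1
s4 (pos 4,5,6,7,12,13,14,15): 0⊕0⊕0⊕0⊕1⊕1⊕0⊕1 = 1
s8 (pos 8,9,10,11,12,13,14,15): 0⊕0⊕0⊕1⊕1⊕1⊕0⊕1 = 0
Syndrome s8…s1 = 0111 → error at position 7.
Flip position 7: 101000000011101 → 101000100011101
Read data bits from positions 3,5,6,7,9,10,11,12,13,14,15: 10010011101

10010011101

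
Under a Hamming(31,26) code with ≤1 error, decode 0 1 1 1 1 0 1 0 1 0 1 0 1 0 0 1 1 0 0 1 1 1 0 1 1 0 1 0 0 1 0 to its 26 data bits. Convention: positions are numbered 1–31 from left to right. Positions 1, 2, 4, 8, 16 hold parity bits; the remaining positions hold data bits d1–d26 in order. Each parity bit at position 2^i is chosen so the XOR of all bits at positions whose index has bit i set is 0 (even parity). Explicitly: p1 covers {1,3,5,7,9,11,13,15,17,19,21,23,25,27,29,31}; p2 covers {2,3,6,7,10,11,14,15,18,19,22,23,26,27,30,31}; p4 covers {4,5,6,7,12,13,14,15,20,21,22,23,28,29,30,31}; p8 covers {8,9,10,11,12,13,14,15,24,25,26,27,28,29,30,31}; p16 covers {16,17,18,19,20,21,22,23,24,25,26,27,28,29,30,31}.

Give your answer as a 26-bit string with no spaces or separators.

11011010100100111011110010

s1 (pos 1,3,5,7,9,11,13,15,17,19,21,23,25,27,29,31): 0⊕1⊕1⊕1⊕1⊕1⊕1⊕0⊕1⊕0⊕1⊕0⊕1⊕1⊕0⊕0 = 0
s2 (pos 2,3,6,7,10,11,14,15,18,19,22,23,26,27,30,31): 1⊕1⊕0⊕1⊕0⊕1⊕0⊕0⊕0⊕0⊕1⊕0⊕0⊕1⊕1⊕0 = 1
s4 (pos 4,5,6,7,12,13,14,15,20,21,22,23,28,29,30,31): 1⊕1⊕0⊕1⊕0⊕1⊕0⊕0⊕1⊕1⊕1⊕0⊕0⊕0⊕1⊕0 = 0
s8 (pos 8,9,10,11,12,13,14,15,24,25,26,27,28,29,30,31): 0⊕1⊕0⊕1⊕0⊕1⊕0⊕0⊕1⊕1⊕0⊕1⊕0⊕0⊕1⊕0 = 1
s16 (pos 16,17,18,19,20,21,22,23,24,25,26,27,28,29,30,31): 1⊕1⊕0⊕0⊕1⊕1⊕1⊕0⊕1⊕1⊕0⊕1⊕0⊕0⊕1⊕0 = 1
Syndrome s16…s1 = 11010 → error at position 26.
Flip position 26: 0111101010101001100111011010010 → 0111101010101001100111011110010
Read data bits from positions 3,5,6,7,9,10,11,12,13,14,15,17,18,19,20,21,22,23,24,25,26,27,28,29,30,31: 11011010100100111011110010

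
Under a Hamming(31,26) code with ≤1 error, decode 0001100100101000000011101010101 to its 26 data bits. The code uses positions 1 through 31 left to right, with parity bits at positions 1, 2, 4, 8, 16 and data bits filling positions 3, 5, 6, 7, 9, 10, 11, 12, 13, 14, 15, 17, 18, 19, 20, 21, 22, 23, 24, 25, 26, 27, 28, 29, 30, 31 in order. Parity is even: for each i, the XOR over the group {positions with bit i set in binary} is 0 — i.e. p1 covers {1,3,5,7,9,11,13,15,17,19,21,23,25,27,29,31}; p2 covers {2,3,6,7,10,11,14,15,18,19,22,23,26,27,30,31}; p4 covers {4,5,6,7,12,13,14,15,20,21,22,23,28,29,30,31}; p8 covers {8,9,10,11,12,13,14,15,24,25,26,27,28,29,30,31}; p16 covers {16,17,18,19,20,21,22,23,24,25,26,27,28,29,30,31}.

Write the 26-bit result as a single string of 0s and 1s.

01000010100000011101000101

s1 (pos 1,3,5,7,9,11,13,15,17,19,21,23,25,27,29,31): 0⊕0⊕1⊕0⊕0⊕1⊕1⊕0⊕0⊕0⊕1⊕1⊕1⊕1⊕1⊕1 = 1
s2 (pos 2,3,6,7,10,11,14,15,18,19,22,23,26,27,30,31): 0⊕0⊕0⊕0⊕0⊕1⊕0⊕0⊕0⊕0⊕1⊕1⊕0⊕1⊕0⊕1 = 1
s4 (pos 4,5,6,7,12,13,14,15,20,21,22,23,28,29,30,31): 1⊕1⊕0⊕0⊕0⊕1⊕0⊕0⊕0⊕1⊕1⊕1⊕0⊕1⊕0⊕1 = 0
s8 (pos 8,9,10,11,12,13,14,15,24,25,26,27,28,29,30,31): 1⊕0⊕0⊕1⊕0⊕1⊕0⊕0⊕0⊕1⊕0⊕1⊕0⊕1⊕0⊕1 = 1
s16 (pos 16,17,18,19,20,21,22,23,24,25,26,27,28,29,30,31): 0⊕0⊕0⊕0⊕0⊕1⊕1⊕1⊕0⊕1⊕0⊕1⊕0⊕1⊕0⊕1 = 1
Syndrome s16…s1 = 11011 → error at position 27.
Flip position 27: 0001100100101000000011101010101 → 0001100100101000000011101000101
Read data bits from positions 3,5,6,7,9,10,11,12,13,14,15,17,18,19,20,21,22,23,24,25,26,27,28,29,30,31: 01000010100000011101000101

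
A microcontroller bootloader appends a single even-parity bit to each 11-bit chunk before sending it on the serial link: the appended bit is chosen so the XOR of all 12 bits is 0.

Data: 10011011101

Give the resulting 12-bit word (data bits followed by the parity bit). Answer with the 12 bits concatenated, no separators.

XOR of the 11 data bits: 1⊕0⊕0⊕1⊕1⊕0⊕1⊕1⊕1⊕0⊕1 = 1
Parity bit = 1 (so all 12 bits XOR to 0).

100110111011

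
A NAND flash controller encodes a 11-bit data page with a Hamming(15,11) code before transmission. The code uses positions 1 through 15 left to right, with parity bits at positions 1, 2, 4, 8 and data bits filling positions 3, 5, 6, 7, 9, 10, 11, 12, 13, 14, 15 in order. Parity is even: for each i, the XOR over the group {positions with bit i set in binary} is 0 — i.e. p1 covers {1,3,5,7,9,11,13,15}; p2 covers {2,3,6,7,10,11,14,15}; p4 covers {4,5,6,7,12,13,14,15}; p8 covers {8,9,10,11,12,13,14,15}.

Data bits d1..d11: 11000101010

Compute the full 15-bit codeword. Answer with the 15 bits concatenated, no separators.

Place data at non-parity positions: p1 p2 1 p4 1 0 0 p8 0 1 0 1 0 1 0
p1 (pos 1,3,5,7,9,11,13,15): XOR of data positions = 1⊕1⊕0⊕0⊕0⊕0⊕0 = 0
p2 (pos 2,3,6,7,10,11,14,15): XOR of data positions = 1⊕0⊕0⊕1⊕0⊕1⊕0 = 1
p4 (pos 4,5,6,7,12,13,14,15): XOR of data positions = 1⊕0⊕0⊕1⊕0⊕1⊕0 = 1
p8 (pos 8,9,10,11,12,13,14,15): XOR of data positions = 0⊕1⊕0⊕1⊕0⊕1⊕0 = 1
Codeword: 011110010101010

011110010101010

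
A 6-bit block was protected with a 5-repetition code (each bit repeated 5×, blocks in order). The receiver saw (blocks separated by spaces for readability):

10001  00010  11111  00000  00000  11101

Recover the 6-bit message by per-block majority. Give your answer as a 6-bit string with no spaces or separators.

001001

Block 1 (10001): 2 ones → 0
Block 2 (00010): 1 one → 0
Block 3 (11111): 5 ones → 1
Block 4 (00000): 0 ones → 0
Block 5 (00000): 0 ones → 0
Block 6 (11101): 4 ones → 1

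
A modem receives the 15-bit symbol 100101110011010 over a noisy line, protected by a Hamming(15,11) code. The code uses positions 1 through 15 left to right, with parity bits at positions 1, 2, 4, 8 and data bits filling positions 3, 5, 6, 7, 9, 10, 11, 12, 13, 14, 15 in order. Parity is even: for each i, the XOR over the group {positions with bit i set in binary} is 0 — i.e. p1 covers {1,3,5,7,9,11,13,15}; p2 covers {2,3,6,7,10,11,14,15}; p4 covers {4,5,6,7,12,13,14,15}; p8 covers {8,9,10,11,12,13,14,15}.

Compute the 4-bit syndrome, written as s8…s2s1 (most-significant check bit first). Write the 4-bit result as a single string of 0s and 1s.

0101

s1 (pos 1,3,5,7,9,11,13,15): 1⊕0⊕0⊕1⊕0⊕1⊕0⊕0 = 1
s2 (pos 2,3,6,7,10,11,14,15): 0⊕0⊕1⊕1⊕0⊕1⊕1⊕0 = 0
s4 (pos 4,5,6,7,12,13,14,15): 1⊕0⊕1⊕1⊕1⊕0⊕1⊕0 = 1
s8 (pos 8,9,10,11,12,13,14,15): 1⊕0⊕0⊕1⊕1⊕0⊕1⊕0 = 0
Syndrome s8…s1 = 0101 → error at position 5.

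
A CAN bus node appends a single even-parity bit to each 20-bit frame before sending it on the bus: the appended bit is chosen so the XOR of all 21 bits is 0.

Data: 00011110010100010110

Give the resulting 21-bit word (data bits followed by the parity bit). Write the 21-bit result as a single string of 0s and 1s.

XOR of the 20 data bits: 0⊕0⊕0⊕1⊕1⊕1⊕1⊕0⊕0⊕1⊕0⊕1⊕0⊕0⊕0⊕1⊕0⊕1⊕1⊕0 = 1
Parity bit = 1 (so all 21 bits XOR to 0).

000111100101000101101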